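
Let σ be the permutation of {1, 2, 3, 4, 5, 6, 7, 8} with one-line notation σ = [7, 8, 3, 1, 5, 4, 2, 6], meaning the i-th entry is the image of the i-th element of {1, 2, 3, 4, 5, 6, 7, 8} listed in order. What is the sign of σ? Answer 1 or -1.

-1

In disjoint-cycle form the cycle lengths are 6, 1, 1.
A cycle is odd iff its length is even; σ has 1 even-length cycle, so sgn(σ) = (−1)^1 and σ is odd.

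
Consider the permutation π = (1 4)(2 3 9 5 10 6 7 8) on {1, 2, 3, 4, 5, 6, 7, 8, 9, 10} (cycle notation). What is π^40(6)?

6 lies in the 8-cycle (2 3 9 5 10 6 7 8).
Since the cycle has length 8, π^40 acts on it the same as π^0 (40 mod 8 = 0).
So π^40(6) = 6.

6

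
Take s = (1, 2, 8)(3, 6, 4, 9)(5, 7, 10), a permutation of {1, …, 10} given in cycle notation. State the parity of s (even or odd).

The cycle lengths are 4, 3, 3.
A cycle of length ℓ contributes ℓ−1 transpositions, so s is a product of 3 + 2 + 2 = 7 transpositions — odd.

odd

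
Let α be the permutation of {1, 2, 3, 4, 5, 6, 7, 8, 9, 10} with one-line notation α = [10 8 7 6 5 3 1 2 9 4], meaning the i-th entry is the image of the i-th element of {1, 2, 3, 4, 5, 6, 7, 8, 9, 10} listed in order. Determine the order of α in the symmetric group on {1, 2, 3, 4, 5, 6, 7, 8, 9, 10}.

Decomposing into disjoint cycles gives cycle lengths 6, 2, 1, 1.
The order is lcm(6, 2) = 6.

6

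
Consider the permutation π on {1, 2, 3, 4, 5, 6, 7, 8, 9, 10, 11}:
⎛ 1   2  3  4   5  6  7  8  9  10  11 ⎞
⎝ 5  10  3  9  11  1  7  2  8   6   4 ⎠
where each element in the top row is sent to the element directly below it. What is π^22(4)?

Tracing 4 → 9 → … returns to 4 after 9 steps, so 4 lies in a 9-cycle (1 5 11 4 9 8 2 10 6).
Powers repeat with period 9 on this cycle, and 22 mod 9 = 4, so π^22(4) = π^4(4).
Advancing 4 steps from 4: 4 → 9 → 8 → 2 → 10.

10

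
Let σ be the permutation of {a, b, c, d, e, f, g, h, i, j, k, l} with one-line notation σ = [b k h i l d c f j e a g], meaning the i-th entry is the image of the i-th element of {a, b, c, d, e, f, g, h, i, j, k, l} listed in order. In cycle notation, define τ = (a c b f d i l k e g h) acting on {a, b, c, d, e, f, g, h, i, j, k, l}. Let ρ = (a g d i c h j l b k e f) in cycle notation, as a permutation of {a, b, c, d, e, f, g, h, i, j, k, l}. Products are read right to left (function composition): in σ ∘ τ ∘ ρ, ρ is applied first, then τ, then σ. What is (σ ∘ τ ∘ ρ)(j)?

a

Apply the permutations in order: ρ(j) = l, then τ(l) = k, then σ(k) = a. So (σ ∘ τ ∘ ρ)(j) = a.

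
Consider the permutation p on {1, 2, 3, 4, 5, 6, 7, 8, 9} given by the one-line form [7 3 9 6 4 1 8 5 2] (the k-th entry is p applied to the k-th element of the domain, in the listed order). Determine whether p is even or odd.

In disjoint-cycle form the cycle lengths are 6, 3.
A cycle of length ℓ contributes ℓ−1 transpositions, so p is a product of 5 + 2 = 7 transpositions — odd.

odd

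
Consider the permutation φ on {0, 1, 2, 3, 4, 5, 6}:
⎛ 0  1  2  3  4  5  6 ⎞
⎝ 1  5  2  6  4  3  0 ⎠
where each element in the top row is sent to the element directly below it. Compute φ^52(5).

6

Tracing 5 → 3 → … returns to 5 after 5 steps, so 5 lies in a 5-cycle (0 1 5 3 6).
On a 5-cycle, φ^5 is the identity, so φ^52 = φ^2 there (52 ≡ 2 mod 5).
Advancing 2 steps from 5: 5 → 3 → 6.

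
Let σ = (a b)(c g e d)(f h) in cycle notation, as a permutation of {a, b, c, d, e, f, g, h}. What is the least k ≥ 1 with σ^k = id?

The disjoint cycles have lengths 4, 2, 2.
Since disjoint cycles commute, ord(σ) = lcm(4, 2, 2) = 4.

4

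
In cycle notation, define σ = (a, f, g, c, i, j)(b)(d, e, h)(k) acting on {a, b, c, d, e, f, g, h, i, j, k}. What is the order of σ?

The cycle type of σ is (6, 3, 1, 1).
The order of σ is the least common multiple of its cycle lengths: lcm(6, 3) = 6.

6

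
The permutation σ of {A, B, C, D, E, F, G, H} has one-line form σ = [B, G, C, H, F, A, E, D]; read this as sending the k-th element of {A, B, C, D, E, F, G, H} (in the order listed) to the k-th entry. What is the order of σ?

Decomposing into disjoint cycles gives cycle lengths 5, 2, 1.
The order of σ is the least common multiple of its cycle lengths: lcm(5, 2) = 10.

10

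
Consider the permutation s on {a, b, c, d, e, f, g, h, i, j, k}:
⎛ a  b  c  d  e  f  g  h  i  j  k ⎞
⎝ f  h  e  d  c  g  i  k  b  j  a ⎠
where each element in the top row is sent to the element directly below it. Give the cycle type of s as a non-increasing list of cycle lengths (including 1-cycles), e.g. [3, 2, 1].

The disjoint cycles are (a, f, g, i, b, h, k)(c, e)(d)(j), with lengths 7, 2, 1, 1 in non-increasing order.

[7, 2, 1, 1]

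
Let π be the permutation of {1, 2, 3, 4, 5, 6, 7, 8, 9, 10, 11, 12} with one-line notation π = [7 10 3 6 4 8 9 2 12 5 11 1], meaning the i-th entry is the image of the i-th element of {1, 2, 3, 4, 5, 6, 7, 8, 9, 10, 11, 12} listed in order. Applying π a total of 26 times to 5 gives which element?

Tracing 5 → 4 → … returns to 5 after 6 steps, so 5 lies in a 6-cycle (2, 10, 5, 4, 6, 8).
Powers repeat with period 6 on this cycle, and 26 mod 6 = 2, so π^26(5) = π^2(5).
Stepping 2 places around the cycle: 5 → 4 → 6.

6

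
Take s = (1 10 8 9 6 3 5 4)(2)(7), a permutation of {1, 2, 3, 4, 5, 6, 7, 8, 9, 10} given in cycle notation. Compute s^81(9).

9 lies in the 8-cycle (1 10 8 9 6 3 5 4).
Powers repeat with period 8 on this cycle, and 81 mod 8 = 1, so s^81(9) = s^1(9).
Stepping 1 place around the cycle: 9 → 6.

6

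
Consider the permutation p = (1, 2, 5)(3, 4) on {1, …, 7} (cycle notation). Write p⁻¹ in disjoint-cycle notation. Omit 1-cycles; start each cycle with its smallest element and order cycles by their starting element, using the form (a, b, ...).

(1, 5, 2)(3, 4)

Inverting a permutation written in cycle notation just reverses the order within every cycle.
Reversing each cycle of p and rotating so the smallest element leads gives (1, 5, 2)(3, 4).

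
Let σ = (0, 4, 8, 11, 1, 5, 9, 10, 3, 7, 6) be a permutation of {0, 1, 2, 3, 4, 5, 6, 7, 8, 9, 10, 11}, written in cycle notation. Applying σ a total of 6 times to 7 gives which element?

7 lies in the 11-cycle (0, 4, 8, 11, 1, 5, 9, 10, 3, 7, 6).
Advancing 6 steps from 7: 7 → 6 → 0 → 4 → 8 → 11 → 1.

1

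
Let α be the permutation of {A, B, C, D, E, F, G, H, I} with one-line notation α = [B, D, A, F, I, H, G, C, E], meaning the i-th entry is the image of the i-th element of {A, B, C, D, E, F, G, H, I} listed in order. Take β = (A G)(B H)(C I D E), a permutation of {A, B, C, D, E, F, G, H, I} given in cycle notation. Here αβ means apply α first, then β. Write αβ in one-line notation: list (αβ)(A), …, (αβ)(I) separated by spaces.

H E G F D B A I C

For each element, apply α then β: A → B → H; B → D → E; C → A → G; D → F → F; E → I → D; F → H → B; G → G → A; H → C → I; I → E → C.
Collecting the images, αβ = [H E G F D B A I C].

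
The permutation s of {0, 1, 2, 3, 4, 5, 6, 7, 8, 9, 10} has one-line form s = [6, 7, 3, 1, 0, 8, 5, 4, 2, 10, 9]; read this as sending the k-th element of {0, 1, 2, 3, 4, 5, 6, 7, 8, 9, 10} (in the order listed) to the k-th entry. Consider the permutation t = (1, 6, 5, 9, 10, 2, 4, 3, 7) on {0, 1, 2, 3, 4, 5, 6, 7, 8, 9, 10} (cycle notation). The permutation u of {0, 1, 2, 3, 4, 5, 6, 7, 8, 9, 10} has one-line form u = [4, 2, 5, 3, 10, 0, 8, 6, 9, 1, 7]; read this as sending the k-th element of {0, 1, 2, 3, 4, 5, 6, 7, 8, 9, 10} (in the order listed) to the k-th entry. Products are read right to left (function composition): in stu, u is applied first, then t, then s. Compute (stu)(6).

2

(stu)(6) = s(t(u(6))). u(6) = 8, then t(8) = 8, then s(8) = 2, so the result is 2.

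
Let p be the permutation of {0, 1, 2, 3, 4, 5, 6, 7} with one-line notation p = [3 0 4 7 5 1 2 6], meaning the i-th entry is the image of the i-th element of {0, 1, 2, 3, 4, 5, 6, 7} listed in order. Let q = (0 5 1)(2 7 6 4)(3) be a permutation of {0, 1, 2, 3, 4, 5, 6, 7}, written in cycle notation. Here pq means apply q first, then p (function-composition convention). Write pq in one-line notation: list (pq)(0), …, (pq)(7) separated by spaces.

(pq)(x) = p(q(x)). Computing each image: p(q(0)) = p(5) = 1, p(q(1)) = p(0) = 3, p(q(2)) = p(7) = 6, p(q(3)) = p(3) = 7, p(q(4)) = p(2) = 4, p(q(5)) = p(1) = 0, p(q(6)) = p(4) = 5, p(q(7)) = p(6) = 2.
Hence pq = [1 3 6 7 4 0 5 2].

1 3 6 7 4 0 5 2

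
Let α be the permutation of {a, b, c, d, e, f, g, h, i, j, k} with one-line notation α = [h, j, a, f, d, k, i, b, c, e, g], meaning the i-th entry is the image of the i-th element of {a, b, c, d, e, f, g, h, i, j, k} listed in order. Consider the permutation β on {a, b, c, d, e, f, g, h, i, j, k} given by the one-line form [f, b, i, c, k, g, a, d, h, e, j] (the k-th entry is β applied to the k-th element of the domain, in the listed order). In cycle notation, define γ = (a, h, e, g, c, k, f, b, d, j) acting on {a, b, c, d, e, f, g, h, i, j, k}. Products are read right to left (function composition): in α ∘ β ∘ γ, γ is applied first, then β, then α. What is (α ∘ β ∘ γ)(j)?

k

Apply the permutations in order: γ(j) = a, then β(a) = f, then α(f) = k. So (α ∘ β ∘ γ)(j) = k.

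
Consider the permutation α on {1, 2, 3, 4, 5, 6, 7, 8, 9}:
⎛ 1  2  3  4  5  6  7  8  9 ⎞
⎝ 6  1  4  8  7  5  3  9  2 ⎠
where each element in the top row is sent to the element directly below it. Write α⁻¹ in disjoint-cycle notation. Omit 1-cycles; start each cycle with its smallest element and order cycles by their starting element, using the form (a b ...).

(1 2 9 8 4 3 7 5 6)

The cycle decomposition of α is (1 6 5 7 3 4 8 9 2).
The inverse reverses every cycle; in canonical form, α⁻¹ = (1 2 9 8 4 3 7 5 6).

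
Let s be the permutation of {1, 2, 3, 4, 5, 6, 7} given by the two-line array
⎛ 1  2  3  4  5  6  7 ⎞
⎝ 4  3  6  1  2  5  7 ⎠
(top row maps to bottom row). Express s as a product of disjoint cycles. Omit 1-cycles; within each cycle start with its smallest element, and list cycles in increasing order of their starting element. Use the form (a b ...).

From 1: 1 → 4 → 1, closing the cycle (1 4).
Repeating from the next unused element and collecting all non-trivial cycles gives (1 4)(2 3 6 5).

(1 4)(2 3 6 5)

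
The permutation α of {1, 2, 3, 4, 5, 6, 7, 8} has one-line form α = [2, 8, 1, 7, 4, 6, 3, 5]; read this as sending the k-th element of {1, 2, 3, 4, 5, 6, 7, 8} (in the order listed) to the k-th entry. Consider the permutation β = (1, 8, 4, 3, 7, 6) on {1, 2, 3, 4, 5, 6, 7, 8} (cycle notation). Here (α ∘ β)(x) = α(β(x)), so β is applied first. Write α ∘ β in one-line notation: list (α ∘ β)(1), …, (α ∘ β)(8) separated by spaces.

5 8 3 1 4 2 6 7

(α ∘ β)(x) = α(β(x)). Computing each image: α(β(1)) = α(8) = 5, α(β(2)) = α(2) = 8, α(β(3)) = α(7) = 3, α(β(4)) = α(3) = 1, α(β(5)) = α(5) = 4, α(β(6)) = α(1) = 2, α(β(7)) = α(6) = 6, α(β(8)) = α(4) = 7.
Hence α ∘ β = [5 8 3 1 4 2 6 7].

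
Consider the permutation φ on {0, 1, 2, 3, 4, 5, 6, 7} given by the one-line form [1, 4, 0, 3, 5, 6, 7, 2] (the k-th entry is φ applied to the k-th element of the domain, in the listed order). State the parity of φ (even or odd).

even

In disjoint-cycle form the cycle lengths are 7, 1.
A cycle of length ℓ contributes ℓ−1 transpositions, so φ is a product of 6 transpositions — even.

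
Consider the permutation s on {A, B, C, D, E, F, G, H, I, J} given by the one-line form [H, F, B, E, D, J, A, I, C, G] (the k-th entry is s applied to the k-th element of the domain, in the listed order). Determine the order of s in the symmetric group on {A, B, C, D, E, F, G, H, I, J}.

Writing s as disjoint cycles, the cycle lengths are 8, 2.
The order is lcm(8, 2) = 8.

8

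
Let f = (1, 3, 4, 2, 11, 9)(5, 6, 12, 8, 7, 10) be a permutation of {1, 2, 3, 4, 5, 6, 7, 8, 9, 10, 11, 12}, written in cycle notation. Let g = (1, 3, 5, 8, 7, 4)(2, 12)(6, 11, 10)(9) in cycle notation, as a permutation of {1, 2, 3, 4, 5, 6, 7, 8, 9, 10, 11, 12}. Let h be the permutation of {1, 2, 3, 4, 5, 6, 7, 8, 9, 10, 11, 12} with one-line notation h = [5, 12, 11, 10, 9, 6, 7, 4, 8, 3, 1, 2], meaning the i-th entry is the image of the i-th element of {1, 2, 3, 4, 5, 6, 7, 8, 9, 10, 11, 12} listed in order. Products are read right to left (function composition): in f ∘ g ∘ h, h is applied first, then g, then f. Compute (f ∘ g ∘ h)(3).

Chase 3: h(3) = 11; g(11) = 10; f(10) = 5. Hence (f ∘ g ∘ h)(3) = 5.

5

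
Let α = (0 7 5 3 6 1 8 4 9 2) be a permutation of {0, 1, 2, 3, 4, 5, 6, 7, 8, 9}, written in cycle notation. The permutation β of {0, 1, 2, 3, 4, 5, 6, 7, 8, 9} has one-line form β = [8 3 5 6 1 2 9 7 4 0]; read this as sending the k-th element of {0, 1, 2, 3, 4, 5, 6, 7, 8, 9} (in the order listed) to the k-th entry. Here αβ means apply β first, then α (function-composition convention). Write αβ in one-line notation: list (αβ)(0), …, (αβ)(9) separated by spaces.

(αβ)(x) = α(β(x)). Computing each image: α(β(0)) = α(8) = 4, α(β(1)) = α(3) = 6, α(β(2)) = α(5) = 3, α(β(3)) = α(6) = 1, α(β(4)) = α(1) = 8, α(β(5)) = α(2) = 0, α(β(6)) = α(9) = 2, α(β(7)) = α(7) = 5, α(β(8)) = α(4) = 9, α(β(9)) = α(0) = 7.
Hence αβ = [4 6 3 1 8 0 2 5 9 7].

4 6 3 1 8 0 2 5 9 7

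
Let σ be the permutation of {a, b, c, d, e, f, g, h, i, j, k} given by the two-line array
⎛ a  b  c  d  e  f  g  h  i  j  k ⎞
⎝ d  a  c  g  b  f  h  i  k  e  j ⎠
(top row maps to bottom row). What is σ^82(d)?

Tracing d → g → … returns to d after 9 steps, so d lies in a 9-cycle (a, d, g, h, i, k, j, e, b).
On a 9-cycle, σ^9 is the identity, so σ^82 = σ^1 there (82 ≡ 1 mod 9).
Advancing 1 step from d: d → g.

g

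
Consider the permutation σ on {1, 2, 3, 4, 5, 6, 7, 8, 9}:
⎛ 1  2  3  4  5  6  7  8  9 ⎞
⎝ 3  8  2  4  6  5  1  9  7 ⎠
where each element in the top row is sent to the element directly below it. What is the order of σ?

Decomposing into disjoint cycles gives cycle lengths 6, 2, 1.
Since disjoint cycles commute, ord(σ) = lcm(6, 2) = 6.

6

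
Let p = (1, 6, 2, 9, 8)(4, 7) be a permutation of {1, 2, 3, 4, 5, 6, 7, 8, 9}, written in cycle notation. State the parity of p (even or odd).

The cycle lengths are 5, 2, 1, 1.
A cycle is odd iff its length is even; p has 1 even-length cycle, so sgn(p) = (−1)^1 and p is odd.

odd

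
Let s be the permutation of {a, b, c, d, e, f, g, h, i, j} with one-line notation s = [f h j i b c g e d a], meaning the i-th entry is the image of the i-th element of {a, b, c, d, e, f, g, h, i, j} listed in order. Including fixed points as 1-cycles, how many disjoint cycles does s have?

The cycle decomposition is (a, f, c, j)(b, h, e)(d, i)(g), which has 4 cycles (counting 1-cycles).

4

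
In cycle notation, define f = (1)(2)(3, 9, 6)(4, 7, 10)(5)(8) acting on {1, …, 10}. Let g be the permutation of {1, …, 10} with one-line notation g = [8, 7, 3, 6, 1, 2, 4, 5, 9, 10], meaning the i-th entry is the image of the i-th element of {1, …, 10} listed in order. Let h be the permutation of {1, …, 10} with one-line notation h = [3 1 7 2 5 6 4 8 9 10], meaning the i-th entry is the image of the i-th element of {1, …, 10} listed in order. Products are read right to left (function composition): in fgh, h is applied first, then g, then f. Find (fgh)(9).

Apply the permutations in order: h(9) = 9, then g(9) = 9, then f(9) = 6. So (fgh)(9) = 6.

6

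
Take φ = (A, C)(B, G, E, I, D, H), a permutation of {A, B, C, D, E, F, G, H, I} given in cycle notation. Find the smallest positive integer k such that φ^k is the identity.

6

The cycle type of φ is (6, 2, 1).
The order is lcm(6, 2) = 6.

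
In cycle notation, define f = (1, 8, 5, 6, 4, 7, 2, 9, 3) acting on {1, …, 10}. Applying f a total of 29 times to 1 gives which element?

1 lies in the 9-cycle (1, 8, 5, 6, 4, 7, 2, 9, 3).
Powers repeat with period 9 on this cycle, and 29 mod 9 = 2, so f^29(1) = f^2(1).
Stepping 2 places around the cycle: 1 → 8 → 5.

5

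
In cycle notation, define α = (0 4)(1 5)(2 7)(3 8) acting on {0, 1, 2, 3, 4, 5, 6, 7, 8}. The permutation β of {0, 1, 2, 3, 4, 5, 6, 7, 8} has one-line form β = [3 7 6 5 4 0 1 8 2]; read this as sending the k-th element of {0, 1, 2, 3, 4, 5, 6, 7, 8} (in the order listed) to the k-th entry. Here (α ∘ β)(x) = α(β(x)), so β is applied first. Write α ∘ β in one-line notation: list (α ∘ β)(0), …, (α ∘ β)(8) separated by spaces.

(α ∘ β)(x) = α(β(x)). Computing each image: α(β(0)) = α(3) = 8, α(β(1)) = α(7) = 2, α(β(2)) = α(6) = 6, α(β(3)) = α(5) = 1, α(β(4)) = α(4) = 0, α(β(5)) = α(0) = 4, α(β(6)) = α(1) = 5, α(β(7)) = α(8) = 3, α(β(8)) = α(2) = 7.
Hence α ∘ β = [8 2 6 1 0 4 5 3 7].

8 2 6 1 0 4 5 3 7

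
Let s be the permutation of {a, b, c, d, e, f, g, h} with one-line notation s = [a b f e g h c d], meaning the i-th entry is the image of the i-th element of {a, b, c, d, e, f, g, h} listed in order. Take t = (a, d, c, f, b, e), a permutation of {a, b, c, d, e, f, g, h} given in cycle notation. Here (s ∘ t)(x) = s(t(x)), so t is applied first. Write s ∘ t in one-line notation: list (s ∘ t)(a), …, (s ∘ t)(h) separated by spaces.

e g h f a b c d

(s ∘ t)(x) = s(t(x)). Computing each image: s(t(a)) = s(d) = e, s(t(b)) = s(e) = g, s(t(c)) = s(f) = h, s(t(d)) = s(c) = f, s(t(e)) = s(a) = a, s(t(f)) = s(b) = b, s(t(g)) = s(g) = c, s(t(h)) = s(h) = d.
Hence s ∘ t = [e g h f a b c d].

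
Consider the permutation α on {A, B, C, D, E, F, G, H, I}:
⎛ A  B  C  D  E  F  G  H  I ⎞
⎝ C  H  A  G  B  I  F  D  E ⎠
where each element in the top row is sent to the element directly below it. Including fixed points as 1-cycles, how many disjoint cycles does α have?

The cycle decomposition is (A C)(B H D G F I E), which has 2 cycles (counting 1-cycles).

2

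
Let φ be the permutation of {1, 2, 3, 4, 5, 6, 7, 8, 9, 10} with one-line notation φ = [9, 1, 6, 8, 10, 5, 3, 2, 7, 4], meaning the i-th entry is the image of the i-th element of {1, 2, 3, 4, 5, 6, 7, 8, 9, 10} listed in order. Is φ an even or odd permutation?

odd

In disjoint-cycle form the cycle lengths are 10.
A cycle of length ℓ contributes ℓ−1 transpositions, so φ is a product of 9 transpositions — odd.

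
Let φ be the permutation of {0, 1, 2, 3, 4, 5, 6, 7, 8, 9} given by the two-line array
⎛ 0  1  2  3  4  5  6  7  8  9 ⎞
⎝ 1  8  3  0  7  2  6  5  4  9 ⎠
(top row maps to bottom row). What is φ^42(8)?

7

Tracing 8 → 4 → … returns to 8 after 8 steps, so 8 lies in an 8-cycle (0 1 8 4 7 5 2 3).
Since the cycle has length 8, φ^42 acts on it the same as φ^2 (42 mod 8 = 2).
Stepping 2 places around the cycle: 8 → 4 → 7.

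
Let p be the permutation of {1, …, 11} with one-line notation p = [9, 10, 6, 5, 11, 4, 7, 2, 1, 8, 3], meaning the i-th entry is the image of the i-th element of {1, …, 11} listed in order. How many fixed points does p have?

The fixed points (elements with p(x) = x) are {7}, so there is 1.

1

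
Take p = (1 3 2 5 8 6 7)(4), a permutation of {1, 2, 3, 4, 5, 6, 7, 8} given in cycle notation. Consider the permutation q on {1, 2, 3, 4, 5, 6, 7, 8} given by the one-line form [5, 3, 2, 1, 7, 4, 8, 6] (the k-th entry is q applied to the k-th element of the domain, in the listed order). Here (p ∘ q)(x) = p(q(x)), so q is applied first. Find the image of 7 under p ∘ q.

6

First apply q: q(7) = 8, then p(8) = 6. Thus (p ∘ q)(7) = 6.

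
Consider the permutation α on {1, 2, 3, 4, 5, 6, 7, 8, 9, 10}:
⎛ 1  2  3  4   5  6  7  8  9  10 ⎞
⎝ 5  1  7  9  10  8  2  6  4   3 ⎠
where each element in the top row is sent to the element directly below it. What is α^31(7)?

Tracing 7 → 2 → … returns to 7 after 6 steps, so 7 lies in a 6-cycle (1 5 10 3 7 2).
On a 6-cycle, α^6 is the identity, so α^31 = α^1 there (31 ≡ 1 mod 6).
Stepping 1 place around the cycle: 7 → 2.

2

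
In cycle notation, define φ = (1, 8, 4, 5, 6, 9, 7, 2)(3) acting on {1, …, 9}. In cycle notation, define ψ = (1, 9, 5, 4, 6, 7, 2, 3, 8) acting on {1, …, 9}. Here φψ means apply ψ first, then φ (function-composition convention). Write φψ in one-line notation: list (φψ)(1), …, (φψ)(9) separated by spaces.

7 3 4 9 5 2 1 8 6

Chase each element through ψ then φ: 1 → 9 → 7; 2 → 3 → 3; 3 → 8 → 4; 4 → 6 → 9; 5 → 4 → 5; 6 → 7 → 2; 7 → 2 → 1; 8 → 1 → 8; 9 → 5 → 6.
So φψ in one-line form is 7 3 4 9 5 2 1 8 6.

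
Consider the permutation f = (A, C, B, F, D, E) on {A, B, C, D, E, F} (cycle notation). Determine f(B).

B appears in (A, C, B, F, D, E); the next entry (wrapping around) is F.

F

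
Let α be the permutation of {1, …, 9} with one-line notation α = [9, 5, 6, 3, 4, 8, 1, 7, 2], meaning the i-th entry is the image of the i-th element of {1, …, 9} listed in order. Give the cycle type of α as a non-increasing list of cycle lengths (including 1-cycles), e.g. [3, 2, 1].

The disjoint cycles are (1 9 2 5 4 3 6 8 7), with lengths 9 in non-increasing order.

[9]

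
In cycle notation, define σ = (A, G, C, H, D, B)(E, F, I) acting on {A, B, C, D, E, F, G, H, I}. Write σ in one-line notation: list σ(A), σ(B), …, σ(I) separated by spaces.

G A H B F I C D E

Image by image: A→G, B→A, C→H, D→B, E→F, F→I, G→C, H→D, I→E.
Listing these in domain order gives G A H B F I C D E.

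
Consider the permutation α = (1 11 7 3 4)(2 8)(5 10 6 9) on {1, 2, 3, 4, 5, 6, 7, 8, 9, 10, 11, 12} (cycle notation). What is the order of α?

20

The cycle type of α is (5, 4, 2, 1).
Since disjoint cycles commute, ord(α) = lcm(5, 4, 2) = 20.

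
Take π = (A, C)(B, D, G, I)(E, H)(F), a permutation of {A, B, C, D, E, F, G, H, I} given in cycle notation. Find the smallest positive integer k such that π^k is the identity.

The cycle type of π is (4, 2, 2, 1).
The order is lcm(4, 2, 2) = 4.

4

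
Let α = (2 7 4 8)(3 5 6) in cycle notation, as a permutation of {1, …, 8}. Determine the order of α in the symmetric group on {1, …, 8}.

The cycle type of α is (4, 3, 1).
The order is lcm(4, 3) = 12.

12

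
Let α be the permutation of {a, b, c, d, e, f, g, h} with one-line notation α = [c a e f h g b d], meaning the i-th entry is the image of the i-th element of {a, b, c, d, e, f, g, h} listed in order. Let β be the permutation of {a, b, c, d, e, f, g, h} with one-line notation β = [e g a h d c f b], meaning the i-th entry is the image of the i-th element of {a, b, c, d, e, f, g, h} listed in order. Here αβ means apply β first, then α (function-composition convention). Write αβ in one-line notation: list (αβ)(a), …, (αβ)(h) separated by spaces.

(αβ)(x) = α(β(x)). Computing each image: α(β(a)) = α(e) = h, α(β(b)) = α(g) = b, α(β(c)) = α(a) = c, α(β(d)) = α(h) = d, α(β(e)) = α(d) = f, α(β(f)) = α(c) = e, α(β(g)) = α(f) = g, α(β(h)) = α(b) = a.
Hence αβ = [h b c d f e g a].

h b c d f e g a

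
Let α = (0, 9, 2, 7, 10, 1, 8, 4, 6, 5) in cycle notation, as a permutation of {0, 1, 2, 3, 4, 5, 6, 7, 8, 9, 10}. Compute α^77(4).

4 lies in the 10-cycle (0, 9, 2, 7, 10, 1, 8, 4, 6, 5).
Powers repeat with period 10 on this cycle, and 77 mod 10 = 7, so α^77(4) = α^7(4).
Stepping 7 places around the cycle: 4 → 6 → 5 → 0 → 9 → 2 → 7 → 10.

10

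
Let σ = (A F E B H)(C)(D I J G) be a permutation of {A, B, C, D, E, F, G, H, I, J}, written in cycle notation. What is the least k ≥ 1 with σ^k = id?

20

The disjoint cycles have lengths 5, 4, 1.
The order is lcm(5, 4) = 20.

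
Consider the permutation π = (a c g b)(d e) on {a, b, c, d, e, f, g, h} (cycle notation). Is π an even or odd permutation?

The cycle lengths are 4, 2, 1, 1.
A cycle of length ℓ contributes ℓ−1 transpositions, so π is a product of 3 + 1 = 4 transpositions — even.

even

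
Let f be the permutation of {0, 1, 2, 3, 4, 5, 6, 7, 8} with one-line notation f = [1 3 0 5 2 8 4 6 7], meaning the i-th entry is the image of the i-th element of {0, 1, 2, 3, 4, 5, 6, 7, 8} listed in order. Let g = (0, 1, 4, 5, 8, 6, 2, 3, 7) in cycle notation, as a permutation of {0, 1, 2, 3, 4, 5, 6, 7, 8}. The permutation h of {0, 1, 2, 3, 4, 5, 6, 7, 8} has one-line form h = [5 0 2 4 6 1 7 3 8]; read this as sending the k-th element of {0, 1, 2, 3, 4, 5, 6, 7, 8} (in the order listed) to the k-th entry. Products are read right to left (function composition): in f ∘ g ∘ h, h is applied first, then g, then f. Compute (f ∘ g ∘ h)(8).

4

(f ∘ g ∘ h)(8) = f(g(h(8))). h(8) = 8, then g(8) = 6, then f(6) = 4, so the result is 4.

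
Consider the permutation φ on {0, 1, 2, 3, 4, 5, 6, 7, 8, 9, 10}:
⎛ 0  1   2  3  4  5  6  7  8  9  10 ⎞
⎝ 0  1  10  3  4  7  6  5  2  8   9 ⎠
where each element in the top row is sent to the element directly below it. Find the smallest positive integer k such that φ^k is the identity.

4

The disjoint-cycle form of φ has cycle lengths 4, 2, 1, 1, 1, 1, 1.
Since disjoint cycles commute, ord(φ) = lcm(4, 2) = 4.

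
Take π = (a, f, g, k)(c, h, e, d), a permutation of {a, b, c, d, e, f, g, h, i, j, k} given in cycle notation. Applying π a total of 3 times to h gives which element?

h lies in the 4-cycle (c, h, e, d).
Advancing 3 steps from h: h → e → d → c.

c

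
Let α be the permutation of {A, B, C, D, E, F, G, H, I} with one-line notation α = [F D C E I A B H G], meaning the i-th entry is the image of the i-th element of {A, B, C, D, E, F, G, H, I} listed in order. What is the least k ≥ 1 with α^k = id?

10

The disjoint-cycle form of α has cycle lengths 5, 2, 1, 1.
The order is lcm(5, 2) = 10.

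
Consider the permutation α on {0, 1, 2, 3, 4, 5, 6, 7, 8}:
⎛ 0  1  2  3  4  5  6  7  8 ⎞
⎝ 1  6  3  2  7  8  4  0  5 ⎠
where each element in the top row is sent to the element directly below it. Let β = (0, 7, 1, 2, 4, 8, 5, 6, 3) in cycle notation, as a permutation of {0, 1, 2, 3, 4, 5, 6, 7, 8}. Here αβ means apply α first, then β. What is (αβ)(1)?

(αβ)(1) = β(α(1)). α(1) = 6, then β(6) = 3. So (αβ)(1) = 3.

3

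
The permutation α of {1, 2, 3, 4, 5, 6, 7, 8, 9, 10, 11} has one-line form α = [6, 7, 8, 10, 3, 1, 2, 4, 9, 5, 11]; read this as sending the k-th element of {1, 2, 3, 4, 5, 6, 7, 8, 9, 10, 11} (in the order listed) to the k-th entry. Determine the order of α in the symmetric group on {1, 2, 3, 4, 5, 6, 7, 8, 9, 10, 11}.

10

Decomposing into disjoint cycles gives cycle lengths 5, 2, 2, 1, 1.
The order is lcm(5, 2, 2) = 10.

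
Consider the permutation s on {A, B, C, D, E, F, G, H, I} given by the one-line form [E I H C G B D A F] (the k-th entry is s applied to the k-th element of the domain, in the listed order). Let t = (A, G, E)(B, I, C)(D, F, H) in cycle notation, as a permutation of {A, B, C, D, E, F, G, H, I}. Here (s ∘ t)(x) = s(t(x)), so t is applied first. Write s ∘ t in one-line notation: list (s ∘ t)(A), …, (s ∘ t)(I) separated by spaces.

(s ∘ t)(x) = s(t(x)). Computing each image: s(t(A)) = s(G) = D, s(t(B)) = s(I) = F, s(t(C)) = s(B) = I, s(t(D)) = s(F) = B, s(t(E)) = s(A) = E, s(t(F)) = s(H) = A, s(t(G)) = s(E) = G, s(t(H)) = s(D) = C, s(t(I)) = s(C) = H.
Hence s ∘ t = [D F I B E A G C H].

D F I B E A G C H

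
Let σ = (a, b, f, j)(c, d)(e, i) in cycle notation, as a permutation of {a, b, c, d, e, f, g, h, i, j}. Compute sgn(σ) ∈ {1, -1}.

The cycle lengths are 4, 2, 2, 1, 1.
A cycle of length ℓ contributes ℓ−1 transpositions, so σ is a product of 3 + 1 + 1 = 5 transpositions — odd.

-1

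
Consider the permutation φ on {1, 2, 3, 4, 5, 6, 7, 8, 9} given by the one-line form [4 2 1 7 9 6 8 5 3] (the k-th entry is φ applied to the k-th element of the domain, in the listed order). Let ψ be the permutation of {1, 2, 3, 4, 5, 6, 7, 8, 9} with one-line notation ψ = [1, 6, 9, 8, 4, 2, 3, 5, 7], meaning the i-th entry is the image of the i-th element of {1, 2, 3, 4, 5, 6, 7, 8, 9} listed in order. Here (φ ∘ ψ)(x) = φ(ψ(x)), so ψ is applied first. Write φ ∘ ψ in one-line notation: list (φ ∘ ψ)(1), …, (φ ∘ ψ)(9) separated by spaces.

4 6 3 5 7 2 1 9 8

(φ ∘ ψ)(x) = φ(ψ(x)). Computing each image: φ(ψ(1)) = φ(1) = 4, φ(ψ(2)) = φ(6) = 6, φ(ψ(3)) = φ(9) = 3, φ(ψ(4)) = φ(8) = 5, φ(ψ(5)) = φ(4) = 7, φ(ψ(6)) = φ(2) = 2, φ(ψ(7)) = φ(3) = 1, φ(ψ(8)) = φ(5) = 9, φ(ψ(9)) = φ(7) = 8.
Hence φ ∘ ψ = [4 6 3 5 7 2 1 9 8].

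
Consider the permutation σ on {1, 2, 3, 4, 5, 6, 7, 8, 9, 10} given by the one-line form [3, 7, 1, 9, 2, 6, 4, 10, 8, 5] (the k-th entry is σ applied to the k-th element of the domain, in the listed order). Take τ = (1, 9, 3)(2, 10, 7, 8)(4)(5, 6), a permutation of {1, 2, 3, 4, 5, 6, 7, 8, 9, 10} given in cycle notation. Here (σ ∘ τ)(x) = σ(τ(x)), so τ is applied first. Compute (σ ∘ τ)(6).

τ(6) = 5, then σ(5) = 2; composing gives (σ ∘ τ)(6) = 2.

2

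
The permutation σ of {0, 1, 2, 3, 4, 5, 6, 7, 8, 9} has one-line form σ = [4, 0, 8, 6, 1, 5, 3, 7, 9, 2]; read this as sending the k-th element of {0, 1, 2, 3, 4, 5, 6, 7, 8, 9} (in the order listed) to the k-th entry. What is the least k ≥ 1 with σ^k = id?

6

Decomposing into disjoint cycles gives cycle lengths 3, 3, 2, 1, 1.
Since disjoint cycles commute, ord(σ) = lcm(3, 3, 2) = 6.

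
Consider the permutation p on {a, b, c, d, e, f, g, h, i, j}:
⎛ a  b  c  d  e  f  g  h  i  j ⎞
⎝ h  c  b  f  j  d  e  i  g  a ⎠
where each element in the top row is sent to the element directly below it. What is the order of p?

6

Decomposing into disjoint cycles gives cycle lengths 6, 2, 2.
The order of p is the least common multiple of its cycle lengths: lcm(6, 2, 2) = 6.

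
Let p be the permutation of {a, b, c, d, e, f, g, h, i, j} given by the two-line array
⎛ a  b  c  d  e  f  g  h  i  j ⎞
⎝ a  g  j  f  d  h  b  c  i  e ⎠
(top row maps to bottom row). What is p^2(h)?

Tracing h → c → … returns to h after 6 steps, so h lies in a 6-cycle (c, j, e, d, f, h).
Advancing 2 steps from h: h → c → j.

j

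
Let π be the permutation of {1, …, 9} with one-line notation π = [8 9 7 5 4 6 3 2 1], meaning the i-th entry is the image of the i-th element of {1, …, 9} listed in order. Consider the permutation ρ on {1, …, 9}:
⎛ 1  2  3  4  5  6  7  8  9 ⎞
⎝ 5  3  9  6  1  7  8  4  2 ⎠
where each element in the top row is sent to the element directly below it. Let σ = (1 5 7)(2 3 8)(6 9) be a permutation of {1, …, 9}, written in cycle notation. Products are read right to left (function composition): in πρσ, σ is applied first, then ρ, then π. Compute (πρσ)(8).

7

Chase 8: σ(8) = 2; ρ(2) = 3; π(3) = 7. Hence (πρσ)(8) = 7.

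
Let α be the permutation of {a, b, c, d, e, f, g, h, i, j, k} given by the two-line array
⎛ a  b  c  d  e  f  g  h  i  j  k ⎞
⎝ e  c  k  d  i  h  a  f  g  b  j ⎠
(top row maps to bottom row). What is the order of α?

4

Decomposing into disjoint cycles gives cycle lengths 4, 4, 2, 1.
Since disjoint cycles commute, ord(α) = lcm(4, 4, 2) = 4.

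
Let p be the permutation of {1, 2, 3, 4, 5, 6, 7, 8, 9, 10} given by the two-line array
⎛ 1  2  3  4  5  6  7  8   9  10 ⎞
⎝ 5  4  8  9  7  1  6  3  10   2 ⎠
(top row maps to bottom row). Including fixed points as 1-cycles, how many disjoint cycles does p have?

3

The cycle decomposition is (1 5 7 6)(2 4 9 10)(3 8), which has 3 cycles (counting 1-cycles).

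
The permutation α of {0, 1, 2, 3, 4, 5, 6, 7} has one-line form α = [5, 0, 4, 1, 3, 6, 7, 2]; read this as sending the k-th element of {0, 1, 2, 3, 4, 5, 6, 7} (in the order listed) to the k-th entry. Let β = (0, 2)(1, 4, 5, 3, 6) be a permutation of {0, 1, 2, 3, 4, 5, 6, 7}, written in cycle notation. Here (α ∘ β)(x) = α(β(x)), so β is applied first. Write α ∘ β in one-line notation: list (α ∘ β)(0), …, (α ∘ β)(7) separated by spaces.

4 3 5 7 6 1 0 2

For each element, apply β then α: 0 → 2 → 4; 1 → 4 → 3; 2 → 0 → 5; 3 → 6 → 7; 4 → 5 → 6; 5 → 3 → 1; 6 → 1 → 0; 7 → 7 → 2.
Collecting the images, α ∘ β = [4 3 5 7 6 1 0 2].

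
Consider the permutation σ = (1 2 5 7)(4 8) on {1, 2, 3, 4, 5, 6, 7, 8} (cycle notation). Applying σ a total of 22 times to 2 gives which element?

7

2 lies in the 4-cycle (1 2 5 7).
Powers repeat with period 4 on this cycle, and 22 mod 4 = 2, so σ^22(2) = σ^2(2).
Stepping 2 places around the cycle: 2 → 5 → 7.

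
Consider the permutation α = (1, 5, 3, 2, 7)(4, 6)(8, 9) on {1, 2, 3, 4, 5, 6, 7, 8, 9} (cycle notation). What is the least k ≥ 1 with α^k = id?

10

The cycle type of α is (5, 2, 2).
Since disjoint cycles commute, ord(α) = lcm(5, 2, 2) = 10.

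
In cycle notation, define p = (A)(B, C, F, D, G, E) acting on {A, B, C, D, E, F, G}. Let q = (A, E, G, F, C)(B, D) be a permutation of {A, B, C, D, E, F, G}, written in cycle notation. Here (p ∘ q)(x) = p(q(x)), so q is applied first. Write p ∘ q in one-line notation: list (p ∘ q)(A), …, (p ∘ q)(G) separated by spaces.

B G A C E F D

Chase each element through q then p: A → E → B; B → D → G; C → A → A; D → B → C; E → G → E; F → C → F; G → F → D.
So p ∘ q in one-line form is B G A C E F D.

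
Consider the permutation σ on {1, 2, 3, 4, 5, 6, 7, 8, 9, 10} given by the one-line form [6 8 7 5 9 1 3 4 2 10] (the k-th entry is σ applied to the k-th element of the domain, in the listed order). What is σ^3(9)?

4

Tracing 9 → 2 → … returns to 9 after 5 steps, so 9 lies in a 5-cycle (2 8 4 5 9).
Advancing 3 steps from 9: 9 → 2 → 8 → 4.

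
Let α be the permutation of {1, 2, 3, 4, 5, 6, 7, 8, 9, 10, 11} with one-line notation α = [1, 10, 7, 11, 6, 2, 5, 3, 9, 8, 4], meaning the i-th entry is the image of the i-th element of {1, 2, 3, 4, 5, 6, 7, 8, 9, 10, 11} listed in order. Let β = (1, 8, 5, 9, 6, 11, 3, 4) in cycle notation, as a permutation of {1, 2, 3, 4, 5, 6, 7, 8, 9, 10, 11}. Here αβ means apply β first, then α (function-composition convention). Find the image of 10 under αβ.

(αβ)(10) = α(β(10)). β(10) = 10, then α(10) = 8. So (αβ)(10) = 8.

8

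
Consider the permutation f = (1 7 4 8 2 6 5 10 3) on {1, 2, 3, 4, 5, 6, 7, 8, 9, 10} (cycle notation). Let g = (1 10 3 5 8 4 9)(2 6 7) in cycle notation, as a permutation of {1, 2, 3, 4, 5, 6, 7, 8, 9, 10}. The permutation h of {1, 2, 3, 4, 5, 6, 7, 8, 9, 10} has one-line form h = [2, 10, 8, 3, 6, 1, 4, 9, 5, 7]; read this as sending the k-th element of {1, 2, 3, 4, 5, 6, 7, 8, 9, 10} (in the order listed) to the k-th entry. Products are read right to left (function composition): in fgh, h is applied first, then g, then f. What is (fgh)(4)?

Apply the permutations in order: h(4) = 3, then g(3) = 5, then f(5) = 10. So (fgh)(4) = 10.

10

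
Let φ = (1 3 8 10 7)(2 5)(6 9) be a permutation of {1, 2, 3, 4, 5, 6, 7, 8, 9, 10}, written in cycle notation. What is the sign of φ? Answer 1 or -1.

The cycle lengths are 5, 2, 2, 1.
A cycle is odd iff its length is even; φ has 2 even-length cycles, so sgn(φ) = (−1)^2 and φ is even.

1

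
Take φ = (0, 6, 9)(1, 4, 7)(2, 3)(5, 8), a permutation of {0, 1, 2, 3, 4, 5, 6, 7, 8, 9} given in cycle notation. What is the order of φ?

The cycle type of φ is (3, 3, 2, 2).
The order is lcm(3, 3, 2, 2) = 6.

6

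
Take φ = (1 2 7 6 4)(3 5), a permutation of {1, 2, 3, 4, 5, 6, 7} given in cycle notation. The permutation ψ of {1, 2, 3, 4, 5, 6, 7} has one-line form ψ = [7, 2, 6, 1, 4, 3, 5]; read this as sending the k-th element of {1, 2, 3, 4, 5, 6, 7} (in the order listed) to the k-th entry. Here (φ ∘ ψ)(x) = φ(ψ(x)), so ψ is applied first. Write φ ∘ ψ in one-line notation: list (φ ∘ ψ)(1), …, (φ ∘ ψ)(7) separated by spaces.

(φ ∘ ψ)(x) = φ(ψ(x)). Computing each image: φ(ψ(1)) = φ(7) = 6, φ(ψ(2)) = φ(2) = 7, φ(ψ(3)) = φ(6) = 4, φ(ψ(4)) = φ(1) = 2, φ(ψ(5)) = φ(4) = 1, φ(ψ(6)) = φ(3) = 5, φ(ψ(7)) = φ(5) = 3.
Hence φ ∘ ψ = [6 7 4 2 1 5 3].

6 7 4 2 1 5 3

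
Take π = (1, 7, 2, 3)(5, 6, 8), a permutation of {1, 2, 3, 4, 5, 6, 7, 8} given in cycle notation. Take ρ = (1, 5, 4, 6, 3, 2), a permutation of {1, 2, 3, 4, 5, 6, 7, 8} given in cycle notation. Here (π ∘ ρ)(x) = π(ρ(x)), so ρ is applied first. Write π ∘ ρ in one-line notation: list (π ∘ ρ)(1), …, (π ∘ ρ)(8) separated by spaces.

For each element, apply ρ then π: 1 → 5 → 6; 2 → 1 → 7; 3 → 2 → 3; 4 → 6 → 8; 5 → 4 → 4; 6 → 3 → 1; 7 → 7 → 2; 8 → 8 → 5.
Collecting the images, π ∘ ρ = [6 7 3 8 4 1 2 5].

6 7 3 8 4 1 2 5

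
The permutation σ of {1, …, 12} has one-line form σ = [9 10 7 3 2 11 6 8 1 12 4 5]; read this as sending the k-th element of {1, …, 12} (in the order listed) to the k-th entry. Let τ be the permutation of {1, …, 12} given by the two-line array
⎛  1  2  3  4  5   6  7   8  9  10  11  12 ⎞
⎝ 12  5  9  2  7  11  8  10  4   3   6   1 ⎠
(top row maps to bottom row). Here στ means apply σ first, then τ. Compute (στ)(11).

2

First apply σ: σ(11) = 4, then τ(4) = 2. Thus (στ)(11) = 2.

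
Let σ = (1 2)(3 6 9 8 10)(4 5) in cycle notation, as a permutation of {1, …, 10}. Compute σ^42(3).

3 lies in the 5-cycle (3 6 9 8 10).
Since the cycle has length 5, σ^42 acts on it the same as σ^2 (42 mod 5 = 2).
Stepping 2 places around the cycle: 3 → 6 → 9.

9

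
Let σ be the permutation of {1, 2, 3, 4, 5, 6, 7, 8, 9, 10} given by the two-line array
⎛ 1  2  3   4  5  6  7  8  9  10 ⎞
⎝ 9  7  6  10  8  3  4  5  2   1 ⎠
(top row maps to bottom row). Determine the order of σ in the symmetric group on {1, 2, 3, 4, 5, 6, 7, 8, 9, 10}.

6

The disjoint-cycle form of σ has cycle lengths 6, 2, 2.
The order is lcm(6, 2, 2) = 6.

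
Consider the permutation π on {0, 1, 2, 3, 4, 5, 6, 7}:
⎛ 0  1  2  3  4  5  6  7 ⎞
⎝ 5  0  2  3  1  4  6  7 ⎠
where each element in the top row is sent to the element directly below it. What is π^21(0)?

5

Tracing 0 → 5 → … returns to 0 after 4 steps, so 0 lies in a 4-cycle (0 5 4 1).
Since the cycle has length 4, π^21 acts on it the same as π^1 (21 mod 4 = 1).
Advancing 1 step from 0: 0 → 5.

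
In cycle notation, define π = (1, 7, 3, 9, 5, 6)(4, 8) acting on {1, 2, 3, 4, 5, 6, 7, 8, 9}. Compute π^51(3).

6

3 lies in the 6-cycle (1, 7, 3, 9, 5, 6).
Since the cycle has length 6, π^51 acts on it the same as π^3 (51 mod 6 = 3).
Stepping 3 places around the cycle: 3 → 9 → 5 → 6.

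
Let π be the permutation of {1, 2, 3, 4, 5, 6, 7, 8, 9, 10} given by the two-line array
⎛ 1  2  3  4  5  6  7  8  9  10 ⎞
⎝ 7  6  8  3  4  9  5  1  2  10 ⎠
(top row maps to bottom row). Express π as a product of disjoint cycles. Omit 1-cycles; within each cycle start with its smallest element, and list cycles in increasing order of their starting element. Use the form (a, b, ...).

(1, 7, 5, 4, 3, 8)(2, 6, 9)

From 1: 1 → 7 → 5 → 4 → 3 → 8 → 1, closing the cycle (1, 7, 5, 4, 3, 8).
Continuing from each remaining unvisited element yields (1, 7, 5, 4, 3, 8)(2, 6, 9).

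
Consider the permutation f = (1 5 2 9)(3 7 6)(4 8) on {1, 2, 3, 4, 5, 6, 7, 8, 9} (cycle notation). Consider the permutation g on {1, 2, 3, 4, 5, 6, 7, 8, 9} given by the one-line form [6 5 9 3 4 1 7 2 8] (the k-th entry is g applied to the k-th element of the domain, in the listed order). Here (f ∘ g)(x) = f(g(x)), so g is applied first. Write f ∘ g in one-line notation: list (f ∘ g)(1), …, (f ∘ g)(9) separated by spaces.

(f ∘ g)(x) = f(g(x)). Computing each image: f(g(1)) = f(6) = 3, f(g(2)) = f(5) = 2, f(g(3)) = f(9) = 1, f(g(4)) = f(3) = 7, f(g(5)) = f(4) = 8, f(g(6)) = f(1) = 5, f(g(7)) = f(7) = 6, f(g(8)) = f(2) = 9, f(g(9)) = f(8) = 4.
Hence f ∘ g = [3 2 1 7 8 5 6 9 4].

3 2 1 7 8 5 6 9 4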